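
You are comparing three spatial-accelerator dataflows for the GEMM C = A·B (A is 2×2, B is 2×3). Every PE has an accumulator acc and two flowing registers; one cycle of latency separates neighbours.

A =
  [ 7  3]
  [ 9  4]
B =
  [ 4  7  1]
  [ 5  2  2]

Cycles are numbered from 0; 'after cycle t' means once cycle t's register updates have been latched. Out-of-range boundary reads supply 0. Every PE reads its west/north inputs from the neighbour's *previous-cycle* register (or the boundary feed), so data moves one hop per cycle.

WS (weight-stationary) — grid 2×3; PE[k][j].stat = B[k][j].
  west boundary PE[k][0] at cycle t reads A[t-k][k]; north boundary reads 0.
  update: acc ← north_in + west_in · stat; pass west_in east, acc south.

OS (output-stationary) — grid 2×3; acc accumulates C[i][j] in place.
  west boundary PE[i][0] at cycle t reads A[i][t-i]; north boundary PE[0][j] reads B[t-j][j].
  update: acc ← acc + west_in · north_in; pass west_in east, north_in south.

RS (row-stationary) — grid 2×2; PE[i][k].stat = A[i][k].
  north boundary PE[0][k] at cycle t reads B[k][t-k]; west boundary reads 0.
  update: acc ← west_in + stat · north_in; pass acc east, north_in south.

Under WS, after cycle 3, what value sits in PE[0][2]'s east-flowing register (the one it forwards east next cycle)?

Tracing WS — 2×3 array, target PE[0][2]:
  step 0 · PE0,1: acc=0; fwd→0 fwd↓0
  step 0 · PE0,2: acc=0; fwd→0 fwd↓0
  step 1 · PE0,1: acc=49; fwd→7 fwd↓49
  step 1 · PE0,2: acc=0; fwd→0 fwd↓0
  step 2 · PE0,1: acc=63; fwd→9 fwd↓63
  step 2 · PE0,2: acc=7; fwd→7 fwd↓7
  step 3 · PE0,1: acc=0; fwd→0 fwd↓0
  step 3 · PE0,2: acc=9; fwd→9 fwd↓9

register = 9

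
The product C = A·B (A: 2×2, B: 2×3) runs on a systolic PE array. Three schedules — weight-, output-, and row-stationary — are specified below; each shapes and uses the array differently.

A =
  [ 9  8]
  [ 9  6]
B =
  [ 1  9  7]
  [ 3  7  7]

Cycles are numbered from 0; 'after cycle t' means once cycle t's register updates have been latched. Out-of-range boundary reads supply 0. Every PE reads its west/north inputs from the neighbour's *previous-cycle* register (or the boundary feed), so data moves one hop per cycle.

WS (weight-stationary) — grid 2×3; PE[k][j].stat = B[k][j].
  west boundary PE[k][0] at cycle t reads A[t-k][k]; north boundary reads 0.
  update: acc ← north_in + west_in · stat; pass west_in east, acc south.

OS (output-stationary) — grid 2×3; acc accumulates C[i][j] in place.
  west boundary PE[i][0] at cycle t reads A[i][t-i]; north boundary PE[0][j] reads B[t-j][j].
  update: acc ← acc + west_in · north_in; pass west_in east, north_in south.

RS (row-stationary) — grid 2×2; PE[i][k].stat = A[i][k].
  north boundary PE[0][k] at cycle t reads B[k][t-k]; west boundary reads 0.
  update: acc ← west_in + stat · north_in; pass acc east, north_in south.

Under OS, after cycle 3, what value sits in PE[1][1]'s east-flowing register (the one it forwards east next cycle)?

OS (2×3). Following PE[1][1] plus its west/north inputs:
  step 0 · PE0,1: acc=0; fwd→0 fwd↓0
  step 0 · PE1,0: acc=0; fwd→0 fwd↓0
  step 0 · PE1,1: acc=0; fwd→0 fwd↓0
  step 1 · PE0,1: acc=81; fwd→9 fwd↓9
  step 1 · PE1,0: acc=9; fwd→9 fwd↓1
  step 1 · PE1,1: acc=0; fwd→0 fwd↓0
  step 2 · PE0,1: acc=137; fwd→8 fwd↓7
  step 2 · PE1,0: acc=27; fwd→6 fwd↓3
  step 2 · PE1,1: acc=81; fwd→9 fwd↓9
  step 3 · PE0,1: acc=137; fwd→0 fwd↓0
  step 3 · PE1,0: acc=27; fwd→0 fwd↓0
  step 3 · PE1,1: acc=123; fwd→6 fwd↓7

register = 6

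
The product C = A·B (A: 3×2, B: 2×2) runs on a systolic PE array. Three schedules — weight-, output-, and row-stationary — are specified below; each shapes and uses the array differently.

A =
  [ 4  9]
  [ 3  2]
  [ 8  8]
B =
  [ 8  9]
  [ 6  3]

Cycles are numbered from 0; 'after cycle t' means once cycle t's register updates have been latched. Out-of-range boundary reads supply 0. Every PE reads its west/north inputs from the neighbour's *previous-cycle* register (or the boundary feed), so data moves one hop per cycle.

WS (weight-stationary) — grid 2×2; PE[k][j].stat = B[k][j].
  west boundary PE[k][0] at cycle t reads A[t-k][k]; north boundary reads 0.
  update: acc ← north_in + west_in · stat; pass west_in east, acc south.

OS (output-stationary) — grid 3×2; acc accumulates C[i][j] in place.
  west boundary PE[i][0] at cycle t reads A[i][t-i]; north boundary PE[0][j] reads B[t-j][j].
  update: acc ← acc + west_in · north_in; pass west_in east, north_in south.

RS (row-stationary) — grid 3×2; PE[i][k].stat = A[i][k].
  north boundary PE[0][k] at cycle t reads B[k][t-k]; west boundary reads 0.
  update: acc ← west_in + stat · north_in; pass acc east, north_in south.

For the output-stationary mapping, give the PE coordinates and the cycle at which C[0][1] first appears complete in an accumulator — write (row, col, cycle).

Under OS, C[0][1] lands at PE[0][1]:
  cycle 0: PE[0][1] → acc 0, east 0, south 0
  cycle 1: PE[0][1] → acc 36, east 4, south 9
  cycle 2: PE[0][1] → acc 63, east 9, south 3

(row, col, cycle) = (0, 1, 2)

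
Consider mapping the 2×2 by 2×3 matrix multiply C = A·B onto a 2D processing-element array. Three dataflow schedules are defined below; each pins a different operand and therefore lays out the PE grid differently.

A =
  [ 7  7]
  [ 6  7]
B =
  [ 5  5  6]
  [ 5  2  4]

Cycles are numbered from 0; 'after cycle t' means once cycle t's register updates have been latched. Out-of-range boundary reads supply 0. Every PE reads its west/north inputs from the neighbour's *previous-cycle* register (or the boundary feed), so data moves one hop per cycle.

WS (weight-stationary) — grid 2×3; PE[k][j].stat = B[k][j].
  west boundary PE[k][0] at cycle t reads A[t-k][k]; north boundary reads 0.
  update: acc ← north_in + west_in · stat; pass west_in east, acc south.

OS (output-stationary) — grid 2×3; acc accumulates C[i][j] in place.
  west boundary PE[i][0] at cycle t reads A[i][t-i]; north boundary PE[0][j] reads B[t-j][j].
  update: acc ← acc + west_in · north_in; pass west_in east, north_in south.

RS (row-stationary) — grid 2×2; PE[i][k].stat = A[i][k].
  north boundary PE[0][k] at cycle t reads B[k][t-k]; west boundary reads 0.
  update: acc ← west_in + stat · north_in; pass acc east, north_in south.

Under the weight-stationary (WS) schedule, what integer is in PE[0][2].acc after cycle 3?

WS (2×3). Following PE[0][2] plus its west/north inputs:
  @0  [0,1]  acc 0  |  →0  ↓0
  @0  [0,2]  acc 0  |  →0  ↓0
  @1  [0,1]  acc 35  |  →7  ↓35
  @1  [0,2]  acc 0  |  →0  ↓0
  @2  [0,1]  acc 30  |  →6  ↓30
  @2  [0,2]  acc 42  |  →7  ↓42
  @3  [0,1]  acc 0  |  →0  ↓0
  @3  [0,2]  acc 36  |  →6  ↓36

PE[0][2].acc = 36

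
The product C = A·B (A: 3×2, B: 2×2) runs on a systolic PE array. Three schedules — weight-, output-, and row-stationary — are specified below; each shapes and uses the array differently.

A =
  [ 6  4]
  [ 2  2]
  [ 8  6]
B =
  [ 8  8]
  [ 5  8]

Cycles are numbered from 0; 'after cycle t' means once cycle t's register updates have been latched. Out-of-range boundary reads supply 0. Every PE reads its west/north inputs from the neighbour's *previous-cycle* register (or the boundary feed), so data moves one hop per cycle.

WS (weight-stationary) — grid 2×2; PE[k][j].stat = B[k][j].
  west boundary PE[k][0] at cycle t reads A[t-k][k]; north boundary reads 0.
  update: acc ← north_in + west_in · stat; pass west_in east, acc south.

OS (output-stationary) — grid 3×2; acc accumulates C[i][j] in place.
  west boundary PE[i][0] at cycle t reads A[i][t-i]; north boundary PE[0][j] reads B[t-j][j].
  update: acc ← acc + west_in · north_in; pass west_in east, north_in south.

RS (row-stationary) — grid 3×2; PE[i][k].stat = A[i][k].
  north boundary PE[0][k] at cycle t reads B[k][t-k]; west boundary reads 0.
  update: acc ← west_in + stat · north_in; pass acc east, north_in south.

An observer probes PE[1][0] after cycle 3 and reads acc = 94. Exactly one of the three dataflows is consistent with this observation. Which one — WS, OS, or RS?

dataflow = WS

— WS: 2×2; PE[1][0] trace:
  0: (1,0).acc=0  regs=<0,0>
  1: (1,0).acc=68  regs=<4,68>
  2: (1,0).acc=26  regs=<2,26>
  3: (1,0).acc=94  regs=<6,94>
— OS: 3×2; PE[1][0] trace:
  0: (1,0).acc=0  regs=<0,0>
  1: (1,0).acc=16  regs=<2,8>
  2: (1,0).acc=26  regs=<2,5>
  3: (1,0).acc=26  regs=<0,0>
— RS: 3×2; PE[1][0] trace:
  0: (1,0).acc=0  regs=<0,0>
  1: (1,0).acc=16  regs=<16,8>
  2: (1,0).acc=16  regs=<16,8>
  3: (1,0).acc=0  regs=<0,0>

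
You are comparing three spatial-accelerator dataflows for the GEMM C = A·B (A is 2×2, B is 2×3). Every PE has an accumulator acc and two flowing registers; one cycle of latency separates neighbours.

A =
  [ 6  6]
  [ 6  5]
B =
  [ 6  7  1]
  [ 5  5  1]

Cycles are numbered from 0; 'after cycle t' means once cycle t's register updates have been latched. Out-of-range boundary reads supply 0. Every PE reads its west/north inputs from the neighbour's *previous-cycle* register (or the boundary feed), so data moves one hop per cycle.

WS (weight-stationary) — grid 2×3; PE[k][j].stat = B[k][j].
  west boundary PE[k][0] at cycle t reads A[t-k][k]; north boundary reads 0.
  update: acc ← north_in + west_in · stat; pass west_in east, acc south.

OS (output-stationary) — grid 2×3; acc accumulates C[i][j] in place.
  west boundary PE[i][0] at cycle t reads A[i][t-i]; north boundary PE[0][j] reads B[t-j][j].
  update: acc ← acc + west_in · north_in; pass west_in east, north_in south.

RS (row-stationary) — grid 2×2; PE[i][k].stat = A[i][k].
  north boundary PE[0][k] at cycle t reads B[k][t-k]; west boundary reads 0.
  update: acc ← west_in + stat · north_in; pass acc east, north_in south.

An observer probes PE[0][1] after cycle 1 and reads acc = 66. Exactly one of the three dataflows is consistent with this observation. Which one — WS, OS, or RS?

dataflow = RS

WS [2×3] PE[0][1] across cycles:
  [0] (0,1) acc=0 (h:0 v:0)
  [1] (0,1) acc=42 (h:6 v:42)
OS [2×3] PE[0][1] across cycles:
  [0] (0,1) acc=0 (h:0 v:0)
  [1] (0,1) acc=42 (h:6 v:7)
RS [2×2] PE[0][1] across cycles:
  [0] (0,1) acc=0 (h:0 v:0)
  [1] (0,1) acc=66 (h:66 v:5)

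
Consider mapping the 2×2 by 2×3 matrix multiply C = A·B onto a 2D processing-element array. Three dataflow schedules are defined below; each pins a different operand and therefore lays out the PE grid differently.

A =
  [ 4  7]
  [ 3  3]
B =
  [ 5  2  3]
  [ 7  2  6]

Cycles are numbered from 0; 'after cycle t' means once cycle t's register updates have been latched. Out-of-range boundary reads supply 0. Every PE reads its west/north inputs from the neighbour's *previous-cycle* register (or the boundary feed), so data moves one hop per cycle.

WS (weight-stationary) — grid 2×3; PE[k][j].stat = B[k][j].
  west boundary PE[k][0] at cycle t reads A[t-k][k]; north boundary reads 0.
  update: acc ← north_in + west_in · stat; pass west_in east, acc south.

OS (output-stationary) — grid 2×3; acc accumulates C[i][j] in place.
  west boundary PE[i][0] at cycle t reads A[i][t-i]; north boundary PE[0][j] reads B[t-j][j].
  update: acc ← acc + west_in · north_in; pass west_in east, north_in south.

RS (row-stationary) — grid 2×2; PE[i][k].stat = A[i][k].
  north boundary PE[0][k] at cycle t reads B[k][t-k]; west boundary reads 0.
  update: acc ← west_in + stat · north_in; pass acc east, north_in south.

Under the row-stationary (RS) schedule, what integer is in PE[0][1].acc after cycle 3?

Tracing RS — 2×2 array, target PE[0][1]:
  @0  [0,0]  acc 20  |  →20  ↓5
  @0  [0,1]  acc 0  |  →0  ↓0
  @1  [0,0]  acc 8  |  →8  ↓2
  @1  [0,1]  acc 69  |  →69  ↓7
  @2  [0,0]  acc 12  |  →12  ↓3
  @2  [0,1]  acc 22  |  →22  ↓2
  @3  [0,0]  acc 0  |  →0  ↓0
  @3  [0,1]  acc 54  |  →54  ↓6

PE[0][1].acc = 54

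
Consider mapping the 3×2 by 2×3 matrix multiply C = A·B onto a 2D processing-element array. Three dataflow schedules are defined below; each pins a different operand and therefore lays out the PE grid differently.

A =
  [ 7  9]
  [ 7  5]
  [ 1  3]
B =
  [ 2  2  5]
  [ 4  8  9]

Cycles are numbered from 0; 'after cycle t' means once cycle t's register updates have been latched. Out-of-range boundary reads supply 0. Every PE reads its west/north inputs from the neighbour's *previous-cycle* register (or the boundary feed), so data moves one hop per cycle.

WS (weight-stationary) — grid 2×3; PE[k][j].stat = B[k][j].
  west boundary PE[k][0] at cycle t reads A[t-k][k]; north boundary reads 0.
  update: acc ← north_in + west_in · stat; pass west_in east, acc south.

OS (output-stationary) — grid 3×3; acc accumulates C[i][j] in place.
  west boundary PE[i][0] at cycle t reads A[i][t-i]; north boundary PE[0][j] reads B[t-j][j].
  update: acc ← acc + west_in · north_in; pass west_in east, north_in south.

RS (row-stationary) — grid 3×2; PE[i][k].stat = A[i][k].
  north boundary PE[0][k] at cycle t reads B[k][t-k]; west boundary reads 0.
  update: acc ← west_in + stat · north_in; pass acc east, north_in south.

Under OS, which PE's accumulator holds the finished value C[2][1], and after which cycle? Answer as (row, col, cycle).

OS — PE[2][1] is where C[2][1] collects:
  @0  [2,1]  acc 0  |  →0  ↓0
  @1  [2,1]  acc 0  |  →0  ↓0
  @2  [2,1]  acc 0  |  →0  ↓0
  @3  [2,1]  acc 2  |  →1  ↓2
  @4  [2,1]  acc 26  |  →3  ↓8

(row, col, cycle) = (2, 1, 4)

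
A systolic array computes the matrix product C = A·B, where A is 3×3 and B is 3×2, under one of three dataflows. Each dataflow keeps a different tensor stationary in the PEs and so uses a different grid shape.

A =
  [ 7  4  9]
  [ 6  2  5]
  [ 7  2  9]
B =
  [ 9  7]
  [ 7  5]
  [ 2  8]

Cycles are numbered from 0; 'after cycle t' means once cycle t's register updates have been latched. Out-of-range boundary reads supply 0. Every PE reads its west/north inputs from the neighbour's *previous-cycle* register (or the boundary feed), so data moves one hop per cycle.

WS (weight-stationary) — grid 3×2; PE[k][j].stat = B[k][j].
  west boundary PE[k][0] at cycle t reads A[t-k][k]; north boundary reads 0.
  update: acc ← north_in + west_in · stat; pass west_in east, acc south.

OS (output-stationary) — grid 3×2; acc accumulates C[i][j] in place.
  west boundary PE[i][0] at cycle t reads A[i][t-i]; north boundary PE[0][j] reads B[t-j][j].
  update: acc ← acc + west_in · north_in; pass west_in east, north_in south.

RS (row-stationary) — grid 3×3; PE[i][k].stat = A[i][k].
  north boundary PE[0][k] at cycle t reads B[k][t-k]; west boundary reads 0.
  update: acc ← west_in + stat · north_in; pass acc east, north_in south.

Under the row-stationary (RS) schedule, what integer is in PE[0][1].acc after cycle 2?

PE[0][1].acc = 69

RS on a 3×3 grid — tracing PE[0][1] and its feeders:
  step 0 · PE0,0: acc=63; fwd→63 fwd↓9
  step 0 · PE0,1: acc=0; fwd→0 fwd↓0
  step 1 · PE0,0: acc=49; fwd→49 fwd↓7
  step 1 · PE0,1: acc=91; fwd→91 fwd↓7
  step 2 · PE0,0: acc=0; fwd→0 fwd↓0
  step 2 · PE0,1: acc=69; fwd→69 fwd↓5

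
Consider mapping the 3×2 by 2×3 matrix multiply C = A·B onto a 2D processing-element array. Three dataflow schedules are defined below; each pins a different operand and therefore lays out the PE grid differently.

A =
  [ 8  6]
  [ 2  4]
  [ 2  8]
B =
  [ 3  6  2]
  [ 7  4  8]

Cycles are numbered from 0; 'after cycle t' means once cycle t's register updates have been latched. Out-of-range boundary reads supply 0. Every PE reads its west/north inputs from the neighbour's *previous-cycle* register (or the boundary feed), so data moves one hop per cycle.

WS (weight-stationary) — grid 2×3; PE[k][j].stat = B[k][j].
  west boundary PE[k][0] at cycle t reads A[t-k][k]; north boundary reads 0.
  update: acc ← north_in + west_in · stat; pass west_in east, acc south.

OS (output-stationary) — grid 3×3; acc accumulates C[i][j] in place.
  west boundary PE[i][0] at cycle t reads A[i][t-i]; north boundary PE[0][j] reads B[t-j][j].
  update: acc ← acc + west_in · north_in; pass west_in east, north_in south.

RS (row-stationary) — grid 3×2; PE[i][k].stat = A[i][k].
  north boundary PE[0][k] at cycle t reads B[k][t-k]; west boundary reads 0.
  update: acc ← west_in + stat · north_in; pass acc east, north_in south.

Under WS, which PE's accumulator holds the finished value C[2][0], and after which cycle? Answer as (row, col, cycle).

(row, col, cycle) = (1, 0, 3)

WS — PE[1][0] is where C[2][0] collects:
  step 0 · PE1,0: acc=0; fwd→0 fwd↓0
  step 1 · PE1,0: acc=66; fwd→6 fwd↓66
  step 2 · PE1,0: acc=34; fwd→4 fwd↓34
  step 3 · PE1,0: acc=62; fwd→8 fwd↓62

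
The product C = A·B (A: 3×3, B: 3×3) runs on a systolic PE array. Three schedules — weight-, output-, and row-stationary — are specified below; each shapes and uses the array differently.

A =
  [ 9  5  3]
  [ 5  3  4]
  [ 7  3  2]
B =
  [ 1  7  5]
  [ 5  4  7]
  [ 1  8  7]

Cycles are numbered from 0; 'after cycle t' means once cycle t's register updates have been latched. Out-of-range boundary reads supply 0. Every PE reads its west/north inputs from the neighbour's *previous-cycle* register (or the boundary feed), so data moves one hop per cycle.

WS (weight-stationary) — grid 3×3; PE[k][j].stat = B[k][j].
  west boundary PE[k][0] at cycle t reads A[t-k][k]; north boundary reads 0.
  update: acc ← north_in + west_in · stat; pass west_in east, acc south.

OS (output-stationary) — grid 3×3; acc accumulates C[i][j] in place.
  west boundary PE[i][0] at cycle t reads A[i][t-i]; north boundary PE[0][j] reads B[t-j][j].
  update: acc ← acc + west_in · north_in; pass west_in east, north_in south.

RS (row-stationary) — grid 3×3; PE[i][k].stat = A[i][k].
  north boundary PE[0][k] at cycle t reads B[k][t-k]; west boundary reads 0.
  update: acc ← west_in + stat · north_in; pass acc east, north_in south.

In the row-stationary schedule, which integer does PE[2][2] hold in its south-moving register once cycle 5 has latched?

register = 8

Tracing RS — 3×3 array, target PE[2][2]:
  step 0 · PE1,2: acc=0; fwd→0 fwd↓0
  step 0 · PE2,1: acc=0; fwd→0 fwd↓0
  step 0 · PE2,2: acc=0; fwd→0 fwd↓0
  step 1 · PE1,2: acc=0; fwd→0 fwd↓0
  step 1 · PE2,1: acc=0; fwd→0 fwd↓0
  step 1 · PE2,2: acc=0; fwd→0 fwd↓0
  step 2 · PE1,2: acc=0; fwd→0 fwd↓0
  step 2 · PE2,1: acc=0; fwd→0 fwd↓0
  step 2 · PE2,2: acc=0; fwd→0 fwd↓0
  step 3 · PE1,2: acc=24; fwd→24 fwd↓1
  step 3 · PE2,1: acc=22; fwd→22 fwd↓5
  step 3 · PE2,2: acc=0; fwd→0 fwd↓0
  step 4 · PE1,2: acc=79; fwd→79 fwd↓8
  step 4 · PE2,1: acc=61; fwd→61 fwd↓4
  step 4 · PE2,2: acc=24; fwd→24 fwd↓1
  step 5 · PE1,2: acc=74; fwd→74 fwd↓7
  step 5 · PE2,1: acc=56; fwd→56 fwd↓7
  step 5 · PE2,2: acc=77; fwd→77 fwd↓8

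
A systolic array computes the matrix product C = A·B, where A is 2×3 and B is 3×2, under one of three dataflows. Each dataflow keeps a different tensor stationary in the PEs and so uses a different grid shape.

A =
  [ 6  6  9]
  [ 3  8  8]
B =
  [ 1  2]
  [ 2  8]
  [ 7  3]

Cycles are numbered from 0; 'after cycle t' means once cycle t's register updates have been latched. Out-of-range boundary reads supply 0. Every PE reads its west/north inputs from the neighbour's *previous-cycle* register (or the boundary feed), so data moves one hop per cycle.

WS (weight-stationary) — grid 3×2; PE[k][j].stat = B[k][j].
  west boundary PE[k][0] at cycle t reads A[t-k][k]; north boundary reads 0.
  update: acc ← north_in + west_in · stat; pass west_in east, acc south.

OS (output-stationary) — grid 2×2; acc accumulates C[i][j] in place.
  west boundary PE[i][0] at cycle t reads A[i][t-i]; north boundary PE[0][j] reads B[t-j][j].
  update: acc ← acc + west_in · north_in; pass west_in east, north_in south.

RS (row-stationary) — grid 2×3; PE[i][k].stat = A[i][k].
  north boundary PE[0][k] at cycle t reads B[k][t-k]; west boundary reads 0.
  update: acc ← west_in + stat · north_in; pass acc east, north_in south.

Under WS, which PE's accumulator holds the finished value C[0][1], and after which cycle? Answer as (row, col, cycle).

(row, col, cycle) = (2, 1, 3)

Under WS, C[0][1] lands at PE[2][1]:
  after 0 — PE[2][1] acc=0, pass-E 0, pass-S 0
  after 1 — PE[2][1] acc=0, pass-E 0, pass-S 0
  after 2 — PE[2][1] acc=0, pass-E 0, pass-S 0
  after 3 — PE[2][1] acc=87, pass-E 9, pass-S 87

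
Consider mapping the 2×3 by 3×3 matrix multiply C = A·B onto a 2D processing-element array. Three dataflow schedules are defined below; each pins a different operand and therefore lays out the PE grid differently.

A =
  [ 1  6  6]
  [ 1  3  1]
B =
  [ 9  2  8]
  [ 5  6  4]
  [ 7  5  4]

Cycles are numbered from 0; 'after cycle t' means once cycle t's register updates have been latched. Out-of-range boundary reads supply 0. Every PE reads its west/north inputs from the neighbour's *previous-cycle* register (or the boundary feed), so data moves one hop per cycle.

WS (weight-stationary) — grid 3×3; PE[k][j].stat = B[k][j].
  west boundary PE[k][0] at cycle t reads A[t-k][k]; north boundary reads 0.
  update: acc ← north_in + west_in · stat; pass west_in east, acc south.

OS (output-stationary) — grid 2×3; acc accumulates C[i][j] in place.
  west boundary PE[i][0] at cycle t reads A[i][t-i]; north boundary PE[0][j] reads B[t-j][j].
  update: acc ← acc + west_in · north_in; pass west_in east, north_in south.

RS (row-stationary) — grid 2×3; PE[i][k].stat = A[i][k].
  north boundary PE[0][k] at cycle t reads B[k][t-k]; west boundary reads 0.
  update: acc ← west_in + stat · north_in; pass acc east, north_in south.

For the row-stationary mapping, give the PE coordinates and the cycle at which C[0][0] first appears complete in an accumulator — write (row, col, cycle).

Under RS, C[0][0] lands at PE[0][2]:
  after 0 — PE[0][2] acc=0, pass-E 0, pass-S 0
  after 1 — PE[0][2] acc=0, pass-E 0, pass-S 0
  after 2 — PE[0][2] acc=81, pass-E 81, pass-S 7

(row, col, cycle) = (0, 2, 2)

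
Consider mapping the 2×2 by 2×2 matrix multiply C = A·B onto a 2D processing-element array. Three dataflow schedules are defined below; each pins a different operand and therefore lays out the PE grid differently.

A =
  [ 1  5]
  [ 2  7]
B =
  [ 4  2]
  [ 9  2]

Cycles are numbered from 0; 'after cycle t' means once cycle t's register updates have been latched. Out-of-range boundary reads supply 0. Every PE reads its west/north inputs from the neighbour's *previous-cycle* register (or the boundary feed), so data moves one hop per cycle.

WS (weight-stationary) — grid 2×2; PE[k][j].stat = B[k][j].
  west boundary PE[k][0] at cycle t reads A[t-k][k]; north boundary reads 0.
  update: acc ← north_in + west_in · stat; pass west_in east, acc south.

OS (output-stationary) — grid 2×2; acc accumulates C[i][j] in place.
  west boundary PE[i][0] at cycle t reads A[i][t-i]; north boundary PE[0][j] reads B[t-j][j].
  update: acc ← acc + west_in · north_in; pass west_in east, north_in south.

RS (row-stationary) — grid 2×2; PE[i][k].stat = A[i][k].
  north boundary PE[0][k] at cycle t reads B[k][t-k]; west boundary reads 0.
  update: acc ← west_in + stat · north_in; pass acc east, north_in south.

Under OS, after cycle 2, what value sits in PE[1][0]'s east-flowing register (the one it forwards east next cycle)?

register = 7

OS 2×2: PE[1][0] cycle-by-cycle (with neighbour feeds):
  t=0 PE[0][0]: acc=4 h=1 v=4
  t=0 PE[1][0]: acc=0 h=0 v=0
  t=1 PE[0][0]: acc=49 h=5 v=9
  t=1 PE[1][0]: acc=8 h=2 v=4
  t=2 PE[0][0]: acc=49 h=0 v=0
  t=2 PE[1][0]: acc=71 h=7 v=9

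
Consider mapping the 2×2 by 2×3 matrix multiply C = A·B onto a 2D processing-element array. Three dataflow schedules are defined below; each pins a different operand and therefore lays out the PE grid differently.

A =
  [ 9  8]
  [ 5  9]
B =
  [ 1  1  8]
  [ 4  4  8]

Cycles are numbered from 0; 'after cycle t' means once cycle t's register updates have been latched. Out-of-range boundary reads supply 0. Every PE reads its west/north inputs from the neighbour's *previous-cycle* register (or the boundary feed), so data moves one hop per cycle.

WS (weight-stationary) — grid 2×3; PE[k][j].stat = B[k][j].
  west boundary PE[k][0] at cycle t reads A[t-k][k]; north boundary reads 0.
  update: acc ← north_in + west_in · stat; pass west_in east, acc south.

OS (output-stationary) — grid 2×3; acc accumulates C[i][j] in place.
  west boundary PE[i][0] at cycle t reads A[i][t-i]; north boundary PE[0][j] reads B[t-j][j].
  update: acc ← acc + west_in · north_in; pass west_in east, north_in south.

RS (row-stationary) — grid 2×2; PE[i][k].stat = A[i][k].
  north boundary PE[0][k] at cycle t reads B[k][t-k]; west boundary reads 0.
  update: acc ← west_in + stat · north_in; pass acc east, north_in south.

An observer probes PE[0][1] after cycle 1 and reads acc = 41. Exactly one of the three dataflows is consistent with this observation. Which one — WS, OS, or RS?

— WS: 2×3; PE[0][1] trace:
  after 0 — PE[0][1] acc=0, pass-E 0, pass-S 0
  after 1 — PE[0][1] acc=9, pass-E 9, pass-S 9
— OS: 2×3; PE[0][1] trace:
  after 0 — PE[0][1] acc=0, pass-E 0, pass-S 0
  after 1 — PE[0][1] acc=9, pass-E 9, pass-S 1
— RS: 2×2; PE[0][1] trace:
  after 0 — PE[0][1] acc=0, pass-E 0, pass-S 0
  after 1 — PE[0][1] acc=41, pass-E 41, pass-S 4

dataflow = RS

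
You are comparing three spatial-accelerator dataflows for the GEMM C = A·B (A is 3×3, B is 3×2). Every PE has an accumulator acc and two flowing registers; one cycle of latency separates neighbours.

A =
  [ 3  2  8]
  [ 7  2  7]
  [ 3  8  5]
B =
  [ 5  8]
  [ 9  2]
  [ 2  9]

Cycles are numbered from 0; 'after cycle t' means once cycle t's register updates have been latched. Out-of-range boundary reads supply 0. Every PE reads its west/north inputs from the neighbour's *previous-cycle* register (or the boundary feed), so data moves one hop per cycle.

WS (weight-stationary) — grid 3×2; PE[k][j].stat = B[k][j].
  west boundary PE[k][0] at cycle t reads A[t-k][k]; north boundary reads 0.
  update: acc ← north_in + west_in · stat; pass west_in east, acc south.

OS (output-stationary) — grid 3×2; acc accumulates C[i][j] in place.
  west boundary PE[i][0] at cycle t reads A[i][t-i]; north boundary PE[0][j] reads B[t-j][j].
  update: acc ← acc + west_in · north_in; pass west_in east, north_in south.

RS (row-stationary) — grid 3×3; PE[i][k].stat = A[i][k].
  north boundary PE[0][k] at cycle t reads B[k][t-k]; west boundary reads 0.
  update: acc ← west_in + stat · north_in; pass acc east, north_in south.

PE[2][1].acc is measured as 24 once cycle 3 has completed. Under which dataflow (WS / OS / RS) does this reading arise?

dataflow = OS

Under WS (3×2), PE[2][1]:
  0: (2,1).acc=0  regs=<0,0>
  1: (2,1).acc=0  regs=<0,0>
  2: (2,1).acc=0  regs=<0,0>
  3: (2,1).acc=100  regs=<8,100>
Under OS (3×2), PE[2][1]:
  0: (2,1).acc=0  regs=<0,0>
  1: (2,1).acc=0  regs=<0,0>
  2: (2,1).acc=0  regs=<0,0>
  3: (2,1).acc=24  regs=<3,8>
Under RS (3×3), PE[2][1]:
  0: (2,1).acc=0  regs=<0,0>
  1: (2,1).acc=0  regs=<0,0>
  2: (2,1).acc=0  regs=<0,0>
  3: (2,1).acc=87  regs=<87,9>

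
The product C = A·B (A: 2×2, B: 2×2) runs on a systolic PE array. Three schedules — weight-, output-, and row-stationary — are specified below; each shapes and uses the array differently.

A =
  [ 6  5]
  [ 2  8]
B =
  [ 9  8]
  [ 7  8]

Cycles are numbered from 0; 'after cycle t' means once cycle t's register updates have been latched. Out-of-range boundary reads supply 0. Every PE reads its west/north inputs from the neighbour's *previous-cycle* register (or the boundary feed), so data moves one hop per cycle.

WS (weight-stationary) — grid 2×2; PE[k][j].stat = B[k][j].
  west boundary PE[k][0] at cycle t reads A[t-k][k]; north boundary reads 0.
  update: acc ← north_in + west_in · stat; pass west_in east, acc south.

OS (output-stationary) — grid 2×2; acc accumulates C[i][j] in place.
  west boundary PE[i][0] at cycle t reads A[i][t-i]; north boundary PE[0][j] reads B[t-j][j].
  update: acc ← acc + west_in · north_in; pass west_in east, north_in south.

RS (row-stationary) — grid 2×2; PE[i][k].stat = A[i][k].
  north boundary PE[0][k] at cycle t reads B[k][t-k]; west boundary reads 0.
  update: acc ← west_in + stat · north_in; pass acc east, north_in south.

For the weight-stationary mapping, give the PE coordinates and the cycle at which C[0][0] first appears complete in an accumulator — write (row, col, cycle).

WS: C[0][0] accumulates in PE[1][0]:
  [0] (1,0) acc=0 (h:0 v:0)
  [1] (1,0) acc=89 (h:5 v:89)

(row, col, cycle) = (1, 0, 1)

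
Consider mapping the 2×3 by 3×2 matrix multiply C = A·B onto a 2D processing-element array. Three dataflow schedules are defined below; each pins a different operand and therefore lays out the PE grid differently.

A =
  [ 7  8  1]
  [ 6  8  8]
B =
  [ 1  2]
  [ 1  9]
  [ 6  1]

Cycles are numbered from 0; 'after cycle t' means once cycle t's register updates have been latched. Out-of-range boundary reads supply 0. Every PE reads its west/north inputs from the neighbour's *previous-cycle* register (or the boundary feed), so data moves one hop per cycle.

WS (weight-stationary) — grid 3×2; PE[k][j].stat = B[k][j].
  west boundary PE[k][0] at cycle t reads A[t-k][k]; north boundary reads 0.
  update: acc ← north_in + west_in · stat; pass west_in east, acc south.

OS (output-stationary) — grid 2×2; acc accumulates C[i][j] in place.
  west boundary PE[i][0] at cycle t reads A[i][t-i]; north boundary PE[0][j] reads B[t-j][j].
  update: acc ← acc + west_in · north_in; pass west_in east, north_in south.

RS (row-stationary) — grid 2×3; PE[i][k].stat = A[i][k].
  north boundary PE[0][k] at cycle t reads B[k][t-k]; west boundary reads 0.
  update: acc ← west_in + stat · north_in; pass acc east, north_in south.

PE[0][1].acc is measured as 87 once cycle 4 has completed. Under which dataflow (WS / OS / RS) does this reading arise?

dataflow = OS

Under WS (3×2), PE[0][1]:
  cycle 0: PE[0][1] → acc 0, east 0, south 0
  cycle 1: PE[0][1] → acc 14, east 7, south 14
  cycle 2: PE[0][1] → acc 12, east 6, south 12
  cycle 3: PE[0][1] → acc 0, east 0, south 0
  cycle 4: PE[0][1] → acc 0, east 0, south 0
Under OS (2×2), PE[0][1]:
  cycle 0: PE[0][1] → acc 0, east 0, south 0
  cycle 1: PE[0][1] → acc 14, east 7, south 2
  cycle 2: PE[0][1] → acc 86, east 8, south 9
  cycle 3: PE[0][1] → acc 87, east 1, south 1
  cycle 4: PE[0][1] → acc 87, east 0, south 0
Under RS (2×3), PE[0][1]:
  cycle 0: PE[0][1] → acc 0, east 0, south 0
  cycle 1: PE[0][1] → acc 15, east 15, south 1
  cycle 2: PE[0][1] → acc 86, east 86, south 9
  cycle 3: PE[0][1] → acc 0, east 0, south 0
  cycle 4: PE[0][1] → acc 0, east 0, south 0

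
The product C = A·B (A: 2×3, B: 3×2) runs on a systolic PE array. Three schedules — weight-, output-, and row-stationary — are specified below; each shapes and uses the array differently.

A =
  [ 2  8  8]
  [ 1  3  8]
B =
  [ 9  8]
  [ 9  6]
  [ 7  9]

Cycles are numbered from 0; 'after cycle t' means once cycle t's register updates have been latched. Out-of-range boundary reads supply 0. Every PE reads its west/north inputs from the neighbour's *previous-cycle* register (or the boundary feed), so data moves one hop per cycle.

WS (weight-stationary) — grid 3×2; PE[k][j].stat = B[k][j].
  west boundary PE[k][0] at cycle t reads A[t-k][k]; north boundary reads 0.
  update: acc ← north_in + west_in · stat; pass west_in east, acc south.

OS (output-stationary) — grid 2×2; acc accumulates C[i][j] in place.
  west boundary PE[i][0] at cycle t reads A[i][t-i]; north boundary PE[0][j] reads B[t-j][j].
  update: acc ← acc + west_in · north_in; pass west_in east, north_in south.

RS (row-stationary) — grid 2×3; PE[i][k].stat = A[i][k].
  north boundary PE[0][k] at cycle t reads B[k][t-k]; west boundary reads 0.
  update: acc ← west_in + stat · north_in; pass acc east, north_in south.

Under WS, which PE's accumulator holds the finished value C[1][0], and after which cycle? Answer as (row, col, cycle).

WS — PE[2][0] is where C[1][0] collects:
  @0  [2,0]  acc 0  |  →0  ↓0
  @1  [2,0]  acc 0  |  →0  ↓0
  @2  [2,0]  acc 146  |  →8  ↓146
  @3  [2,0]  acc 92  |  →8  ↓92

(row, col, cycle) = (2, 0, 3)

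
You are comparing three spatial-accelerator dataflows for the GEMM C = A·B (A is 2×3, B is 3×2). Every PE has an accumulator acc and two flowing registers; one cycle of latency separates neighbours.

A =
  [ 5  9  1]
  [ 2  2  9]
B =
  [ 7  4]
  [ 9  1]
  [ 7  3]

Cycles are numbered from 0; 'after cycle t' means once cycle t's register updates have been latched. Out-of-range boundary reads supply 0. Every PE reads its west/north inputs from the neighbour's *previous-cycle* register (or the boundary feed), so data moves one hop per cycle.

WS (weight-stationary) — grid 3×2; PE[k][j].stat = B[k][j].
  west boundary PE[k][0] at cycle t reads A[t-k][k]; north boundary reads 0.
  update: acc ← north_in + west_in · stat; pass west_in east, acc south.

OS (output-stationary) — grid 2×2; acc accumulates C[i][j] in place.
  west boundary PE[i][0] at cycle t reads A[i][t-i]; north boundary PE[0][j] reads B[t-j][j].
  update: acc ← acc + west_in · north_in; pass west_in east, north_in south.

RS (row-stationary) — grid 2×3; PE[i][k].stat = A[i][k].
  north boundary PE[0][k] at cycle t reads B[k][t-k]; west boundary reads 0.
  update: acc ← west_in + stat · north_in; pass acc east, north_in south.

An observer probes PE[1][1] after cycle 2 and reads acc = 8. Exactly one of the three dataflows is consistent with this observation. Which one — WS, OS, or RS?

dataflow = OS

WS [3×2] PE[1][1] across cycles:
  0: (1,1).acc=0  regs=<0,0>
  1: (1,1).acc=0  regs=<0,0>
  2: (1,1).acc=29  regs=<9,29>
OS [2×2] PE[1][1] across cycles:
  0: (1,1).acc=0  regs=<0,0>
  1: (1,1).acc=0  regs=<0,0>
  2: (1,1).acc=8  regs=<2,4>
RS [2×3] PE[1][1] across cycles:
  0: (1,1).acc=0  regs=<0,0>
  1: (1,1).acc=0  regs=<0,0>
  2: (1,1).acc=32  regs=<32,9>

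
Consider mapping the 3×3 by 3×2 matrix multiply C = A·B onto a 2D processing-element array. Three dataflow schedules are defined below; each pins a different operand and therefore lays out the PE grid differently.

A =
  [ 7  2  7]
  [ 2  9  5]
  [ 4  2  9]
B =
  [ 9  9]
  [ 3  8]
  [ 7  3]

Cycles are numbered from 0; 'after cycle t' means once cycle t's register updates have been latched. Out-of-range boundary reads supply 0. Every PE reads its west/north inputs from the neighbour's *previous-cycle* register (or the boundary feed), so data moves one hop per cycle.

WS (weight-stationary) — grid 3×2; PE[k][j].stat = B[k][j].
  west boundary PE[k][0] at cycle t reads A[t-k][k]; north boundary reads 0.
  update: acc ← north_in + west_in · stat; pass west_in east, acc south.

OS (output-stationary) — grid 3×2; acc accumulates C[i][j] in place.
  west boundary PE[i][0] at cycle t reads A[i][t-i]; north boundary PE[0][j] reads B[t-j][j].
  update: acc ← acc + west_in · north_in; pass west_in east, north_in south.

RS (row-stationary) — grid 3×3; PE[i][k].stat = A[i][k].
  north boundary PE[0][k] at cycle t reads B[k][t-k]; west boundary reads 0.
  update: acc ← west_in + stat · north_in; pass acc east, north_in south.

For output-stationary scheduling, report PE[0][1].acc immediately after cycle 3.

PE[0][1].acc = 100

OS (3×2). Following PE[0][1] plus its west/north inputs:
  @0  [0,0]  acc 63  |  →7  ↓9
  @0  [0,1]  acc 0  |  →0  ↓0
  @1  [0,0]  acc 69  |  →2  ↓3
  @1  [0,1]  acc 63  |  →7  ↓9
  @2  [0,0]  acc 118  |  →7  ↓7
  @2  [0,1]  acc 79  |  →2  ↓8
  @3  [0,0]  acc 118  |  →0  ↓0
  @3  [0,1]  acc 100  |  →7  ↓3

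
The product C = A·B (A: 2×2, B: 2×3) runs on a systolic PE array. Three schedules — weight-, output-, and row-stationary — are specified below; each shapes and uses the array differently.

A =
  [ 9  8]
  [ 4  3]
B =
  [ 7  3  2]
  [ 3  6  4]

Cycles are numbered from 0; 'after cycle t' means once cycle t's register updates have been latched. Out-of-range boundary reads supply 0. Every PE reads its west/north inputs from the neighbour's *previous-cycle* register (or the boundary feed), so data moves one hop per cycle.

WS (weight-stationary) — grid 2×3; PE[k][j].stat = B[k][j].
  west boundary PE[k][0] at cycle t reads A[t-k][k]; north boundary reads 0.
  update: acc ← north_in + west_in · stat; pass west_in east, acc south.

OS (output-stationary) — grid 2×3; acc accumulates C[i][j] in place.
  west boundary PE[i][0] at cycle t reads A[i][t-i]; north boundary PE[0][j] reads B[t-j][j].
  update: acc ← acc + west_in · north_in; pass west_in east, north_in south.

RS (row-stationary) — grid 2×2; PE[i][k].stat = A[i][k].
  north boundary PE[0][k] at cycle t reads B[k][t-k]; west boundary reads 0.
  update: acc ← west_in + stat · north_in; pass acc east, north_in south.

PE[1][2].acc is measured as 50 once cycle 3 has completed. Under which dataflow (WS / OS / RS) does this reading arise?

dataflow = WS

Under WS (2×3), PE[1][2]:
  [0] (1,2) acc=0 (h:0 v:0)
  [1] (1,2) acc=0 (h:0 v:0)
  [2] (1,2) acc=0 (h:0 v:0)
  [3] (1,2) acc=50 (h:8 v:50)
Under OS (2×3), PE[1][2]:
  [0] (1,2) acc=0 (h:0 v:0)
  [1] (1,2) acc=0 (h:0 v:0)
  [2] (1,2) acc=0 (h:0 v:0)
  [3] (1,2) acc=8 (h:4 v:2)
RS: PE[1][2] is outside its 2×2 grid.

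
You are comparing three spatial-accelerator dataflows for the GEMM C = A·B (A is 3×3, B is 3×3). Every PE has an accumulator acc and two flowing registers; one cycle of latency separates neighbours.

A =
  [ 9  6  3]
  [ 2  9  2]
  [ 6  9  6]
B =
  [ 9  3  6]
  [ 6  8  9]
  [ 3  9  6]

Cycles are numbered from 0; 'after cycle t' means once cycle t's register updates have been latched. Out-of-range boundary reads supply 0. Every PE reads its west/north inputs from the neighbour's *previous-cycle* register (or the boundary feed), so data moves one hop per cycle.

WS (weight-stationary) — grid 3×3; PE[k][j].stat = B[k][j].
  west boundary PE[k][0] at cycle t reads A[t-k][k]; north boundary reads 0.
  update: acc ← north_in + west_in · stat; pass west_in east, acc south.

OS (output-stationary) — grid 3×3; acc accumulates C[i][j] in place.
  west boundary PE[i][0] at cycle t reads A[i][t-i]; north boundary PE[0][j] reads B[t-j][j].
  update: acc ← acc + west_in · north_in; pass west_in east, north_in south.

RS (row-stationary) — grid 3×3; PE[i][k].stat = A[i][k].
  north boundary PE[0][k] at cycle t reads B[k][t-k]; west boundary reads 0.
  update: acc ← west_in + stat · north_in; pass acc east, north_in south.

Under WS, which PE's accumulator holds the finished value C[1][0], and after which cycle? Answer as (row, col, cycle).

WS — PE[2][0] is where C[1][0] collects:
  step 0 · PE2,0: acc=0; fwd→0 fwd↓0
  step 1 · PE2,0: acc=0; fwd→0 fwd↓0
  step 2 · PE2,0: acc=126; fwd→3 fwd↓126
  step 3 · PE2,0: acc=78; fwd→2 fwd↓78

(row, col, cycle) = (2, 0, 3)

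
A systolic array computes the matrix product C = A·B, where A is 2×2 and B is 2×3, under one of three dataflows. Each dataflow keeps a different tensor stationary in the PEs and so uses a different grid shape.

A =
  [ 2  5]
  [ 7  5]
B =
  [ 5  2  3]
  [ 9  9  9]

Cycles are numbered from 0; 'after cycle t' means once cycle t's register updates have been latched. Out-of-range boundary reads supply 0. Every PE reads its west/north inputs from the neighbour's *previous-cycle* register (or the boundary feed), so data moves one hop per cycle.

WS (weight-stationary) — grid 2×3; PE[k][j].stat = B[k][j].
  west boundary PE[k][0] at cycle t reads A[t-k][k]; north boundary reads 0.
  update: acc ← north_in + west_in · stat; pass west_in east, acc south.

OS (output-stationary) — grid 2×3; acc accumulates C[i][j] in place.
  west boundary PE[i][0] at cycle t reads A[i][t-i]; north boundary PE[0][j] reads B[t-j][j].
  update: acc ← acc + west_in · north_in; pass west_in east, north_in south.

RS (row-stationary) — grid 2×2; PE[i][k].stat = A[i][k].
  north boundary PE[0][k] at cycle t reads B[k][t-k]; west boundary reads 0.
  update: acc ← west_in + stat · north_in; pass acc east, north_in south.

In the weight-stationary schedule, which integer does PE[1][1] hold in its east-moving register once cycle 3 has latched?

register = 5

WS on a 2×3 grid — tracing PE[1][1] and its feeders:
  @0  [0,1]  acc 0  |  →0  ↓0
  @0  [1,0]  acc 0  |  →0  ↓0
  @0  [1,1]  acc 0  |  →0  ↓0
  @1  [0,1]  acc 4  |  →2  ↓4
  @1  [1,0]  acc 55  |  →5  ↓55
  @1  [1,1]  acc 0  |  →0  ↓0
  @2  [0,1]  acc 14  |  →7  ↓14
  @2  [1,0]  acc 80  |  →5  ↓80
  @2  [1,1]  acc 49  |  →5  ↓49
  @3  [0,1]  acc 0  |  →0  ↓0
  @3  [1,0]  acc 0  |  →0  ↓0
  @3  [1,1]  acc 59  |  →5  ↓59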